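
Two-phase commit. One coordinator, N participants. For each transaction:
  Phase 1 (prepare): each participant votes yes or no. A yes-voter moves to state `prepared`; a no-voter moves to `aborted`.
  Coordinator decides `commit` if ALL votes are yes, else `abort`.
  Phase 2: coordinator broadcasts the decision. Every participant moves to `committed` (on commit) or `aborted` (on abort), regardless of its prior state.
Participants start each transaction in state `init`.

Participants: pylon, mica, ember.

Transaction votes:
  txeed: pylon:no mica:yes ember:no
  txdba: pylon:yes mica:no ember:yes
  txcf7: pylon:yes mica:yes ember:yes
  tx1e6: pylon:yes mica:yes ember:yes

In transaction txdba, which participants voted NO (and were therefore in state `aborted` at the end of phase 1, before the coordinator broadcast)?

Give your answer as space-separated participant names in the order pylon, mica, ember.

Txn txdba phase 1: pylon yes -> prepared; mica no -> aborted; ember yes -> prepared

Answer: mica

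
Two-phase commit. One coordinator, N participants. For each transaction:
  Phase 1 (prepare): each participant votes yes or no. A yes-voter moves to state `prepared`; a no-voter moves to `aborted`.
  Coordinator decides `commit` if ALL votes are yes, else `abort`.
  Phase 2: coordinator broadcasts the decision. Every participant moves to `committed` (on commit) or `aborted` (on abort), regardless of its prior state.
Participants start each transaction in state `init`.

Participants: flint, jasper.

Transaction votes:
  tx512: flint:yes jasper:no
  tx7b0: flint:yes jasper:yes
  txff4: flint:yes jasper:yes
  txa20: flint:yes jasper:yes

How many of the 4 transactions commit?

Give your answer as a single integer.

Answer: 3

Derivation:
tx512: no from jasper -> abort (commits=0)
tx7b0: all yes -> commit (commits=1)
txff4: all yes -> commit (commits=2)
txa20: all yes -> commit (commits=3)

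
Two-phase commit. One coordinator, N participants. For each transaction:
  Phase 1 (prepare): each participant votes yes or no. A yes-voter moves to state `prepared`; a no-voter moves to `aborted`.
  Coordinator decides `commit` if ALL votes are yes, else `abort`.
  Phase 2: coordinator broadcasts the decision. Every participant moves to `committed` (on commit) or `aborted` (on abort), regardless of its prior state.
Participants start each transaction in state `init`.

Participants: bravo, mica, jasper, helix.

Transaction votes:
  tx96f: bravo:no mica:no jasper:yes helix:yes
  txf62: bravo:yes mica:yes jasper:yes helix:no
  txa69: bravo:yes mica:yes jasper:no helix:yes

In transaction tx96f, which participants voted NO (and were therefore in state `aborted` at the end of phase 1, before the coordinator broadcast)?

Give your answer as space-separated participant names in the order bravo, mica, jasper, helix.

Answer: bravo mica

Derivation:
Txn tx96f phase 1: bravo no -> aborted; mica no -> aborted; jasper yes -> prepared; helix yes -> prepared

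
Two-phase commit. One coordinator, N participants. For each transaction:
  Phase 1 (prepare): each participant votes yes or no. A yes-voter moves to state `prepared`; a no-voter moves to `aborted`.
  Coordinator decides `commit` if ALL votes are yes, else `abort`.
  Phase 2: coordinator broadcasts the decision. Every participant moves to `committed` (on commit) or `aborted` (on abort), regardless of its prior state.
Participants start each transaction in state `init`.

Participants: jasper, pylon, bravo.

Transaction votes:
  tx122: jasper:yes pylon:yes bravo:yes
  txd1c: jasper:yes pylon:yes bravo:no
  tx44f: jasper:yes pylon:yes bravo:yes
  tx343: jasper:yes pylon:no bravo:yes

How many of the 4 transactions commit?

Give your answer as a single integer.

tx122: all yes -> commit (commits=1)
txd1c: no from bravo -> abort (commits=1)
tx44f: all yes -> commit (commits=2)
tx343: no from pylon -> abort (commits=2)

Answer: 2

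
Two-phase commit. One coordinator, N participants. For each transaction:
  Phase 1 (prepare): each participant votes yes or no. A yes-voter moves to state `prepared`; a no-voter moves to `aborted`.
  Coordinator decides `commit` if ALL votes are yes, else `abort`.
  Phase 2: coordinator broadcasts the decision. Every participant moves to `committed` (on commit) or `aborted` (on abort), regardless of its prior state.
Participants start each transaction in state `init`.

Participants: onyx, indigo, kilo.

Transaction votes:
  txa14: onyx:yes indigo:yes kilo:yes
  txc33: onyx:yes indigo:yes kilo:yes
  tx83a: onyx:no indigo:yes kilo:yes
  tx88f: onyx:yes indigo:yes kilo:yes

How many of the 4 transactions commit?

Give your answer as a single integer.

Answer: 3

Derivation:
txa14: all yes -> commit (commits=1)
txc33: all yes -> commit (commits=2)
tx83a: no from onyx -> abort (commits=2)
tx88f: all yes -> commit (commits=3)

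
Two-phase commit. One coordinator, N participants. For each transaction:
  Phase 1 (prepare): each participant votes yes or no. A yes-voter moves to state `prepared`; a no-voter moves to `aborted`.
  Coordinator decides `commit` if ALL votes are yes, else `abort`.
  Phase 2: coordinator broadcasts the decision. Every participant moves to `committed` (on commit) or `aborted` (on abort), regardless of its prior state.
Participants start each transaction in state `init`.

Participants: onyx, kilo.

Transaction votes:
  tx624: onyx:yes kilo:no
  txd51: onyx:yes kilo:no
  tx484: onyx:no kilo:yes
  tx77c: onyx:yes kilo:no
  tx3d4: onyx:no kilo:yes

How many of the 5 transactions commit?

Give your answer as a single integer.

Answer: 0

Derivation:
tx624: no from kilo -> abort (commits=0)
txd51: no from kilo -> abort (commits=0)
tx484: no from onyx -> abort (commits=0)
tx77c: no from kilo -> abort (commits=0)
tx3d4: no from onyx -> abort (commits=0)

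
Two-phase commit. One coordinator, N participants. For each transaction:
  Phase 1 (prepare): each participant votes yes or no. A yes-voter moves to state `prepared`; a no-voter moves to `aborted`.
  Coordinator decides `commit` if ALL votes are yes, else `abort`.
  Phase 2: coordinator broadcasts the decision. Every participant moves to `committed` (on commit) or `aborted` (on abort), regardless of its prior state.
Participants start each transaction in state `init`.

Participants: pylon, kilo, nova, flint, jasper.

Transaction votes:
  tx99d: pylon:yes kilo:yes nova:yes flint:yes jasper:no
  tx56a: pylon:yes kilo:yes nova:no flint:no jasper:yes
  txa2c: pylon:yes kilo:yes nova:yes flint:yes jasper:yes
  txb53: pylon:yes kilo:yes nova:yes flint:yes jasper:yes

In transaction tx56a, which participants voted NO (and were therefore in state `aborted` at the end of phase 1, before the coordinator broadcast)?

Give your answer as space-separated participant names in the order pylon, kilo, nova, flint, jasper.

Txn tx56a phase 1: pylon yes -> prepared; kilo yes -> prepared; nova no -> aborted; flint no -> aborted; jasper yes -> prepared

Answer: nova flint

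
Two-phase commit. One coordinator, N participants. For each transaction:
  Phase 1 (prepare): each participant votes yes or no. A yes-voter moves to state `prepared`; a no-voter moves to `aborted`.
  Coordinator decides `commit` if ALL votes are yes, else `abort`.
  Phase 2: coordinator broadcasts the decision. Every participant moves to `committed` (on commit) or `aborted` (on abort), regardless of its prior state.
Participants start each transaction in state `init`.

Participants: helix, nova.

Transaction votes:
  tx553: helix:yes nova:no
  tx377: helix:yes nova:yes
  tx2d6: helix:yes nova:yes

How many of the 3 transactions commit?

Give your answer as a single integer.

tx553: no from nova -> abort (commits=0)
tx377: all yes -> commit (commits=1)
tx2d6: all yes -> commit (commits=2)

Answer: 2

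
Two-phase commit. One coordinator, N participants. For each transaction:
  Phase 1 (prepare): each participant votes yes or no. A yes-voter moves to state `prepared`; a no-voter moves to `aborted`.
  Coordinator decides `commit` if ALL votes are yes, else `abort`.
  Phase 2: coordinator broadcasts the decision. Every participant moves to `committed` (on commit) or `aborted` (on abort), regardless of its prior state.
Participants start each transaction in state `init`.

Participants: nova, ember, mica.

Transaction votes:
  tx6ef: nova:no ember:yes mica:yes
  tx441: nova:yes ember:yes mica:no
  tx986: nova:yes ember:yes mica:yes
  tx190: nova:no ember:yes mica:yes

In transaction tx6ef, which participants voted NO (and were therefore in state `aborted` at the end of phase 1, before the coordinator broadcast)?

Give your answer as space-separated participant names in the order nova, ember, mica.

Txn tx6ef phase 1: nova no -> aborted; ember yes -> prepared; mica yes -> prepared

Answer: nova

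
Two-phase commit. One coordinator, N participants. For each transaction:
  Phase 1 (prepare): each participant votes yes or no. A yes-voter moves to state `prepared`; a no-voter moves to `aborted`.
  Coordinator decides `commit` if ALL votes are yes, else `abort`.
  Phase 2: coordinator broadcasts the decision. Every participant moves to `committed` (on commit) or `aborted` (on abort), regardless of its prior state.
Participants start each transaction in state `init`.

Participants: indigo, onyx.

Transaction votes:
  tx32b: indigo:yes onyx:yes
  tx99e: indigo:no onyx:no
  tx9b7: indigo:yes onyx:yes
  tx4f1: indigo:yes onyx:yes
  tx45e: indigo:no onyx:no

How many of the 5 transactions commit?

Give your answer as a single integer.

Answer: 3

Derivation:
tx32b: all yes -> commit (commits=1)
tx99e: no from indigo, onyx -> abort (commits=1)
tx9b7: all yes -> commit (commits=2)
tx4f1: all yes -> commit (commits=3)
tx45e: no from indigo, onyx -> abort (commits=3)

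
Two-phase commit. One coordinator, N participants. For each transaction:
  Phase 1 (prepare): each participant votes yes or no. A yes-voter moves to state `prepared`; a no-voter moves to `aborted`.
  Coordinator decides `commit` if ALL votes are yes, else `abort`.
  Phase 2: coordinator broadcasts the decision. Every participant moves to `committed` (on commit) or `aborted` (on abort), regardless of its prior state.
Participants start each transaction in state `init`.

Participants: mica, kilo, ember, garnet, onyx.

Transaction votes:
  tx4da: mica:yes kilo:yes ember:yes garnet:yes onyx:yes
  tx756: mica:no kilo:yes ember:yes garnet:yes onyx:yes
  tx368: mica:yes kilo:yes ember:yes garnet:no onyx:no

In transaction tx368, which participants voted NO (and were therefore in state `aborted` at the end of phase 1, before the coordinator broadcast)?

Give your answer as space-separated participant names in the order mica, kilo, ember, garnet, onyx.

Answer: garnet onyx

Derivation:
Txn tx368 phase 1: mica yes -> prepared; kilo yes -> prepared; ember yes -> prepared; garnet no -> aborted; onyx no -> aborted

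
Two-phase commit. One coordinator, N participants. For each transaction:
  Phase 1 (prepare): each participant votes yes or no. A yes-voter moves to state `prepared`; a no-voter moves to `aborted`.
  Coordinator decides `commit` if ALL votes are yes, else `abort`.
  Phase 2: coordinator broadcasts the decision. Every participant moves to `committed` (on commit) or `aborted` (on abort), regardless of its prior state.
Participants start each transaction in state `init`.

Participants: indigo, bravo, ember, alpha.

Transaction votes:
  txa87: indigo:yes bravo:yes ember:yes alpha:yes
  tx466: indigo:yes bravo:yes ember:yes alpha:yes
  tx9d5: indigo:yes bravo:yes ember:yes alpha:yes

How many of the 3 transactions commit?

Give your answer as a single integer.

txa87: all yes -> commit (commits=1)
tx466: all yes -> commit (commits=2)
tx9d5: all yes -> commit (commits=3)

Answer: 3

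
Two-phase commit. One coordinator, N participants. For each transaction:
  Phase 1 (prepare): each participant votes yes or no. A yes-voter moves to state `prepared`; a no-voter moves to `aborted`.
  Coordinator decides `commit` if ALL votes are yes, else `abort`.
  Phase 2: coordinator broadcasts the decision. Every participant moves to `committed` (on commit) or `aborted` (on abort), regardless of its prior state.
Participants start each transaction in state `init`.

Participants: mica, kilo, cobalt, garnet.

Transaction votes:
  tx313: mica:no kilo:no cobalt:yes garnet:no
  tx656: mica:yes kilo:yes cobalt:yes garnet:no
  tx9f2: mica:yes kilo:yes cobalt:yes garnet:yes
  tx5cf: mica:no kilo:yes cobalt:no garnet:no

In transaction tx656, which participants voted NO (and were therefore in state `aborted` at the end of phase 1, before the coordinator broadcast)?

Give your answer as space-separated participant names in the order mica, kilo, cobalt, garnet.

Answer: garnet

Derivation:
Txn tx656 phase 1: mica yes -> prepared; kilo yes -> prepared; cobalt yes -> prepared; garnet no -> aborted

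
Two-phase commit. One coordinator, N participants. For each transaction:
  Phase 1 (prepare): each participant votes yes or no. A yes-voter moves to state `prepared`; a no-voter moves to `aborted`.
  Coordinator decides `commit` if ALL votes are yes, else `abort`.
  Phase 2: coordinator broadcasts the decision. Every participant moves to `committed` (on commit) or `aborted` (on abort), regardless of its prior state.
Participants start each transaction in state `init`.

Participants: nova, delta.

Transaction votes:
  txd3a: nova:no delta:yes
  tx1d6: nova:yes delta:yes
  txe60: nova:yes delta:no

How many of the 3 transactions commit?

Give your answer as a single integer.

txd3a: no from nova -> abort (commits=0)
tx1d6: all yes -> commit (commits=1)
txe60: no from delta -> abort (commits=1)

Answer: 1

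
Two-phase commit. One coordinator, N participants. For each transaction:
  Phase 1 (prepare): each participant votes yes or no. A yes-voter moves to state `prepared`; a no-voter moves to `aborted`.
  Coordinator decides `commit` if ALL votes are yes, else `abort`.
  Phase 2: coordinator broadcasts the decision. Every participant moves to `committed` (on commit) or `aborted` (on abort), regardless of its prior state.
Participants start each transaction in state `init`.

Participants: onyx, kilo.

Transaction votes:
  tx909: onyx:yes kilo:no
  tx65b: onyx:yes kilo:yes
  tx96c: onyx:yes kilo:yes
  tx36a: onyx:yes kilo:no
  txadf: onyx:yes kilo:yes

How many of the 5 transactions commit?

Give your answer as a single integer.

tx909: no from kilo -> abort (commits=0)
tx65b: all yes -> commit (commits=1)
tx96c: all yes -> commit (commits=2)
tx36a: no from kilo -> abort (commits=2)
txadf: all yes -> commit (commits=3)

Answer: 3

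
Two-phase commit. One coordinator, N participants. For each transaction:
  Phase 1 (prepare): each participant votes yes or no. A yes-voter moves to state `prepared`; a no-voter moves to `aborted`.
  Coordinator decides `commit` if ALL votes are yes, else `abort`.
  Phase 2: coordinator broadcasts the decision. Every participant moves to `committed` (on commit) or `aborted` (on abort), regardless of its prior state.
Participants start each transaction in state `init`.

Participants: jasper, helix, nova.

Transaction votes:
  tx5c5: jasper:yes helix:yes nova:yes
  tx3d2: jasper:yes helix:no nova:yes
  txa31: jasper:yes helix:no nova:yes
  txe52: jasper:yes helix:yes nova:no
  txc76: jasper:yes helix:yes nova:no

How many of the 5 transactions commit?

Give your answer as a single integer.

Answer: 1

Derivation:
tx5c5: all yes -> commit (commits=1)
tx3d2: no from helix -> abort (commits=1)
txa31: no from helix -> abort (commits=1)
txe52: no from nova -> abort (commits=1)
txc76: no from nova -> abort (commits=1)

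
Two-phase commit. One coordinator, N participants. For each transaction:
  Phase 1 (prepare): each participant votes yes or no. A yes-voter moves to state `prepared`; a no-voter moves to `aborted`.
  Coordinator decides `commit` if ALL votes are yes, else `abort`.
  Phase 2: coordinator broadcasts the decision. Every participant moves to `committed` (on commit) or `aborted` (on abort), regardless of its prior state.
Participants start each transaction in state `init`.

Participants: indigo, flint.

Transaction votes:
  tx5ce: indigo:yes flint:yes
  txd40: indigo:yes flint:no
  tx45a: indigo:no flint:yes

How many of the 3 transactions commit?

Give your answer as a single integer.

Answer: 1

Derivation:
tx5ce: all yes -> commit (commits=1)
txd40: no from flint -> abort (commits=1)
tx45a: no from indigo -> abort (commits=1)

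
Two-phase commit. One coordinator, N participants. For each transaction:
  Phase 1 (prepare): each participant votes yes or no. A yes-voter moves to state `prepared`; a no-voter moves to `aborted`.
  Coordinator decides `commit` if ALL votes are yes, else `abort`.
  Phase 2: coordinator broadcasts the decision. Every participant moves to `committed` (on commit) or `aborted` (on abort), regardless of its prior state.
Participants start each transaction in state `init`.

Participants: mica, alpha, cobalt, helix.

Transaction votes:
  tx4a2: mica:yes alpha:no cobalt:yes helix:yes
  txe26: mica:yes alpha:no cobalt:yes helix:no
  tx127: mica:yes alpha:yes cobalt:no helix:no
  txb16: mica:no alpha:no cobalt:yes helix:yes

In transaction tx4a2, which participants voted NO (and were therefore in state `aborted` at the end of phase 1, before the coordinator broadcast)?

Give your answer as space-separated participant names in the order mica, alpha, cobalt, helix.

Answer: alpha

Derivation:
Txn tx4a2 phase 1: mica yes -> prepared; alpha no -> aborted; cobalt yes -> prepared; helix yes -> prepared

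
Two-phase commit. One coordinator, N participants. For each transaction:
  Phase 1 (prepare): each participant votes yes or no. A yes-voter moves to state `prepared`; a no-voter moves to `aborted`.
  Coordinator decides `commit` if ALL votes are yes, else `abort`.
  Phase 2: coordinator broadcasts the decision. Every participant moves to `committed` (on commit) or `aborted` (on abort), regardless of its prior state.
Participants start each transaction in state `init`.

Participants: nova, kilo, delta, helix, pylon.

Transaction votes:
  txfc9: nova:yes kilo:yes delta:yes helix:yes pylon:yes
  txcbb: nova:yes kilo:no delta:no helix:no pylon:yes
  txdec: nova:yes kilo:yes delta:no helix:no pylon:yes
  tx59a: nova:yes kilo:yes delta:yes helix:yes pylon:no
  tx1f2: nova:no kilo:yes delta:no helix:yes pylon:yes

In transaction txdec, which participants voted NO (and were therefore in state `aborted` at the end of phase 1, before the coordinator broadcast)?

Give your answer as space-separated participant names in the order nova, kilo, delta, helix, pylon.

Txn txdec phase 1: nova yes -> prepared; kilo yes -> prepared; delta no -> aborted; helix no -> aborted; pylon yes -> prepared

Answer: delta helix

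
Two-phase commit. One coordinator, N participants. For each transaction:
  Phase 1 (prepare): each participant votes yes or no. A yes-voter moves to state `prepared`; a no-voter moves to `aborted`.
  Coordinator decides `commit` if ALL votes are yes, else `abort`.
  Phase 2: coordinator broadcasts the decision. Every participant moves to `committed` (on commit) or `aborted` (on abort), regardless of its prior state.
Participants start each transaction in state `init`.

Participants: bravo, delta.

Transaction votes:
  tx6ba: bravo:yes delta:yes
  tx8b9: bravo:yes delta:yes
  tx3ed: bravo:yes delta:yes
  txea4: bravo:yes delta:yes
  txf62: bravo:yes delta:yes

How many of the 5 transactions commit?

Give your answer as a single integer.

Answer: 5

Derivation:
tx6ba: all yes -> commit (commits=1)
tx8b9: all yes -> commit (commits=2)
tx3ed: all yes -> commit (commits=3)
txea4: all yes -> commit (commits=4)
txf62: all yes -> commit (commits=5)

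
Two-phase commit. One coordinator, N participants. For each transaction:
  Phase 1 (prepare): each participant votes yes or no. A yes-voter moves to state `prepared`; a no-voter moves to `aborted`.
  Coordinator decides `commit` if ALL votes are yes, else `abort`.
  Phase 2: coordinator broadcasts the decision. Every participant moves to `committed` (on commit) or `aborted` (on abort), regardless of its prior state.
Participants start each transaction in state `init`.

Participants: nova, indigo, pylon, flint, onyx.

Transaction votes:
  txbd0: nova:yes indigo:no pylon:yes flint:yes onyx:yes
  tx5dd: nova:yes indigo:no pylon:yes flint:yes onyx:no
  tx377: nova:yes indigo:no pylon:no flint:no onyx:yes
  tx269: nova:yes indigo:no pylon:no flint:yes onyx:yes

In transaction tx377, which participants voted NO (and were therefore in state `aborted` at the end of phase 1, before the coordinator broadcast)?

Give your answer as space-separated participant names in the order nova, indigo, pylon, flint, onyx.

Answer: indigo pylon flint

Derivation:
Txn tx377 phase 1: nova yes -> prepared; indigo no -> aborted; pylon no -> aborted; flint no -> aborted; onyx yes -> prepared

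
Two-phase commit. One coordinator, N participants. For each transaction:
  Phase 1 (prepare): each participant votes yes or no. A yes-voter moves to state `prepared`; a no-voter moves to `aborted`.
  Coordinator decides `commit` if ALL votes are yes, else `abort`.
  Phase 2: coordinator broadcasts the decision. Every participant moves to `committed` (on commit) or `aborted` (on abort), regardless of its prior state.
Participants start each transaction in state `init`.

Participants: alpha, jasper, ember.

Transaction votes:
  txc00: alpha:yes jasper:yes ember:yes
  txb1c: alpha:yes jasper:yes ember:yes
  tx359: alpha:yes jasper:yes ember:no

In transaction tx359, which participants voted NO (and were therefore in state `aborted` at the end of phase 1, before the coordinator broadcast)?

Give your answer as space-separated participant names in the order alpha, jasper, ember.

Txn tx359 phase 1: alpha yes -> prepared; jasper yes -> prepared; ember no -> aborted

Answer: ember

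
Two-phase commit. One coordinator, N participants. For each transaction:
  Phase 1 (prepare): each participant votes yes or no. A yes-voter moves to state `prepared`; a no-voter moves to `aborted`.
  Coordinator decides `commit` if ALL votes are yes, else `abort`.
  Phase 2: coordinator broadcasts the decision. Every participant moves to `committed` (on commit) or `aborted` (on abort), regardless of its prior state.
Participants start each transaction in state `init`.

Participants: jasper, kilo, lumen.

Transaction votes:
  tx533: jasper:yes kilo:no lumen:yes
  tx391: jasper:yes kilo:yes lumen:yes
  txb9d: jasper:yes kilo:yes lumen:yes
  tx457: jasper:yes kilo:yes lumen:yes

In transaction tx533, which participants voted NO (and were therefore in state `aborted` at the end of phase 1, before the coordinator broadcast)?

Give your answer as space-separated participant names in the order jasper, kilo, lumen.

Answer: kilo

Derivation:
Txn tx533 phase 1: jasper yes -> prepared; kilo no -> aborted; lumen yes -> prepared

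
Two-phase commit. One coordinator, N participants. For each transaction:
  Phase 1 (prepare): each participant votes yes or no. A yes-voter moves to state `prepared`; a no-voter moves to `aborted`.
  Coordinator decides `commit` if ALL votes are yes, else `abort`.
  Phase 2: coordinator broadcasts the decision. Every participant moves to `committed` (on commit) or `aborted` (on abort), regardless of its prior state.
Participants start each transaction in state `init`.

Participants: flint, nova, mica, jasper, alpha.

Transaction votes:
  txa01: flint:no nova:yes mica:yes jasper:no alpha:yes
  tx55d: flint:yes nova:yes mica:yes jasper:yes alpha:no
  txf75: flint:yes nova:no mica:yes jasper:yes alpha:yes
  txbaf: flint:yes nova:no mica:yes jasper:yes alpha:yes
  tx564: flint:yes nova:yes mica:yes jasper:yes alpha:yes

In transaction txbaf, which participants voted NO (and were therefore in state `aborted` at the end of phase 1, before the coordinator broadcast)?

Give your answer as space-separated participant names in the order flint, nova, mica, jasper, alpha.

Answer: nova

Derivation:
Txn txbaf phase 1: flint yes -> prepared; nova no -> aborted; mica yes -> prepared; jasper yes -> prepared; alpha yes -> prepared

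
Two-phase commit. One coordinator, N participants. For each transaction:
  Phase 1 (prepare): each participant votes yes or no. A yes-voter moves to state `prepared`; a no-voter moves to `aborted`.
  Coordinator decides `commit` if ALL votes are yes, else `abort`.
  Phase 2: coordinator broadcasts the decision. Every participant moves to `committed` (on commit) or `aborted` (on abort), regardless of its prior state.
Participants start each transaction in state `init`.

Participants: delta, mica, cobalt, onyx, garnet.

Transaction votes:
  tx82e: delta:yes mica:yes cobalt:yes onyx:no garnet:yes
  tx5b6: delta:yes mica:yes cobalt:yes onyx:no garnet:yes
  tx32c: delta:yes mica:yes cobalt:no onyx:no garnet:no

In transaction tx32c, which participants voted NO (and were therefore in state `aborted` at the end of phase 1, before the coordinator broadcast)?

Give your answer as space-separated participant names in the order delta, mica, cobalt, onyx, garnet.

Txn tx32c phase 1: delta yes -> prepared; mica yes -> prepared; cobalt no -> aborted; onyx no -> aborted; garnet no -> aborted

Answer: cobalt onyx garnet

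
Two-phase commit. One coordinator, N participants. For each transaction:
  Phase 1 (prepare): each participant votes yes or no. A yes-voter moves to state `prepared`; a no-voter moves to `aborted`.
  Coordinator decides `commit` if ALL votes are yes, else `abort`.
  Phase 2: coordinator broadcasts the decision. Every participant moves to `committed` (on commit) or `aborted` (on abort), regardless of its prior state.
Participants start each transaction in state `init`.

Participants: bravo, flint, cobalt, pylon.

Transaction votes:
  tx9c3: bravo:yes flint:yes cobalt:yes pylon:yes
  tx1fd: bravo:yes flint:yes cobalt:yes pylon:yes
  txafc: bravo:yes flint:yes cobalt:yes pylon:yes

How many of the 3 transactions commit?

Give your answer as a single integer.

tx9c3: all yes -> commit (commits=1)
tx1fd: all yes -> commit (commits=2)
txafc: all yes -> commit (commits=3)

Answer: 3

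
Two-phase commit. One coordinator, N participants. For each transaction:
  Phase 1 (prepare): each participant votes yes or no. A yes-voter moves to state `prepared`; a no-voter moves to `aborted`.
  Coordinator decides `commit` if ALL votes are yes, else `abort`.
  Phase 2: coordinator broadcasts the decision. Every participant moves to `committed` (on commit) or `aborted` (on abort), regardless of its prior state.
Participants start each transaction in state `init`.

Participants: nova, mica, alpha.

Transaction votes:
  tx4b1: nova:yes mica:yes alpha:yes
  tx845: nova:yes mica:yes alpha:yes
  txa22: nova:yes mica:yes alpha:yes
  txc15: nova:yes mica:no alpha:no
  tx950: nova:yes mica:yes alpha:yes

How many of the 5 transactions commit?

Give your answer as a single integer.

tx4b1: all yes -> commit (commits=1)
tx845: all yes -> commit (commits=2)
txa22: all yes -> commit (commits=3)
txc15: no from mica, alpha -> abort (commits=3)
tx950: all yes -> commit (commits=4)

Answer: 4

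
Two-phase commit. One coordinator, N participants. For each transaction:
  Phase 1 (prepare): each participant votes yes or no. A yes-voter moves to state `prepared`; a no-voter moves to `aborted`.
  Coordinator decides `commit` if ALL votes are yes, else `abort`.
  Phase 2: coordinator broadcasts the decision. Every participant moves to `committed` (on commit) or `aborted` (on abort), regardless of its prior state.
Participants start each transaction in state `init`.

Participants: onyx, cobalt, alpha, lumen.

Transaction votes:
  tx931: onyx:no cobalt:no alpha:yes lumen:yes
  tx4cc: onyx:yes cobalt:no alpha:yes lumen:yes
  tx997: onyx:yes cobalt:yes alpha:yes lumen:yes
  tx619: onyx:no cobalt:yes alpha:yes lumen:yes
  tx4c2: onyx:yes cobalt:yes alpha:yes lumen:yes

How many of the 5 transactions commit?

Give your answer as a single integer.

tx931: no from onyx, cobalt -> abort (commits=0)
tx4cc: no from cobalt -> abort (commits=0)
tx997: all yes -> commit (commits=1)
tx619: no from onyx -> abort (commits=1)
tx4c2: all yes -> commit (commits=2)

Answer: 2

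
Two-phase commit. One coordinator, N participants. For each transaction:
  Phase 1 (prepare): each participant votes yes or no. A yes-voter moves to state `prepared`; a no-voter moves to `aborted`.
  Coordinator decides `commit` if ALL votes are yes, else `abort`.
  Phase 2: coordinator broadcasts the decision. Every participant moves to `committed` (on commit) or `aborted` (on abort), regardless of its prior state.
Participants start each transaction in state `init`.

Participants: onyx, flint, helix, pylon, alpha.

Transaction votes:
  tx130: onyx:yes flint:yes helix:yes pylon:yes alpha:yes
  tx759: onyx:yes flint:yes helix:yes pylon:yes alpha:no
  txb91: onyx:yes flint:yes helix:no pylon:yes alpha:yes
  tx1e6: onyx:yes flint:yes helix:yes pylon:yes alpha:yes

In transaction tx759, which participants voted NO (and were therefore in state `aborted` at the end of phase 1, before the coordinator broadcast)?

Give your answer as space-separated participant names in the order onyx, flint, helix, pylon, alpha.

Answer: alpha

Derivation:
Txn tx759 phase 1: onyx yes -> prepared; flint yes -> prepared; helix yes -> prepared; pylon yes -> prepared; alpha no -> aborted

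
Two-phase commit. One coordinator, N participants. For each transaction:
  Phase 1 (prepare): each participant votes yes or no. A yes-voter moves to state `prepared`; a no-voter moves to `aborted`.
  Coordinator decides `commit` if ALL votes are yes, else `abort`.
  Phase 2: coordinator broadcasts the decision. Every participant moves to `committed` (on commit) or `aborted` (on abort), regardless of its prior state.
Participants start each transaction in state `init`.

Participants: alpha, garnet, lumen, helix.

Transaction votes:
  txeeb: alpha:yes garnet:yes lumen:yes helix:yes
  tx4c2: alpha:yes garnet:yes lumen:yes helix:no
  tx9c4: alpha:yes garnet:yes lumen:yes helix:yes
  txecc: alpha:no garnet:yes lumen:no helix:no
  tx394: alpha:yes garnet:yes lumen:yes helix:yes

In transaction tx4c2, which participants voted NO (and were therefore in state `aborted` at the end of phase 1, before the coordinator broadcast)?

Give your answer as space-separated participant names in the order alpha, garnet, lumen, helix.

Txn tx4c2 phase 1: alpha yes -> prepared; garnet yes -> prepared; lumen yes -> prepared; helix no -> aborted

Answer: helix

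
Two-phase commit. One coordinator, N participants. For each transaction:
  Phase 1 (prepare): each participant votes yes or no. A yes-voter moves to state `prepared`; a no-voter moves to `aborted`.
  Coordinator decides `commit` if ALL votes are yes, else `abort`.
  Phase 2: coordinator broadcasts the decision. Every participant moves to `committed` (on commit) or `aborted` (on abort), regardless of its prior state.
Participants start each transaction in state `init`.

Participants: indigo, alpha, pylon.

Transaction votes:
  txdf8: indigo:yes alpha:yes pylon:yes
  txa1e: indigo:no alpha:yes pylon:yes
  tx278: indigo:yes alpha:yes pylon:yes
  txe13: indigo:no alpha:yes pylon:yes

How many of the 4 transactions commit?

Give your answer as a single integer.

txdf8: all yes -> commit (commits=1)
txa1e: no from indigo -> abort (commits=1)
tx278: all yes -> commit (commits=2)
txe13: no from indigo -> abort (commits=2)

Answer: 2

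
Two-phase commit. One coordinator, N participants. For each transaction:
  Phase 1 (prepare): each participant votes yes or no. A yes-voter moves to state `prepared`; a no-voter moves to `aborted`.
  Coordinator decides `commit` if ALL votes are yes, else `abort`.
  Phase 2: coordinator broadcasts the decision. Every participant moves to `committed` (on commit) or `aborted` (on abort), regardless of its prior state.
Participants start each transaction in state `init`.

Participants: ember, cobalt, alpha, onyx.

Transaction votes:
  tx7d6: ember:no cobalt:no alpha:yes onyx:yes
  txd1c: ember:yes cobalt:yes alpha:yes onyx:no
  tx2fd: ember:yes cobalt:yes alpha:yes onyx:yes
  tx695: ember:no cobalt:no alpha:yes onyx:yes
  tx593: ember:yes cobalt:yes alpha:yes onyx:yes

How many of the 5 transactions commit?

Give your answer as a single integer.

tx7d6: no from ember, cobalt -> abort (commits=0)
txd1c: no from onyx -> abort (commits=0)
tx2fd: all yes -> commit (commits=1)
tx695: no from ember, cobalt -> abort (commits=1)
tx593: all yes -> commit (commits=2)

Answer: 2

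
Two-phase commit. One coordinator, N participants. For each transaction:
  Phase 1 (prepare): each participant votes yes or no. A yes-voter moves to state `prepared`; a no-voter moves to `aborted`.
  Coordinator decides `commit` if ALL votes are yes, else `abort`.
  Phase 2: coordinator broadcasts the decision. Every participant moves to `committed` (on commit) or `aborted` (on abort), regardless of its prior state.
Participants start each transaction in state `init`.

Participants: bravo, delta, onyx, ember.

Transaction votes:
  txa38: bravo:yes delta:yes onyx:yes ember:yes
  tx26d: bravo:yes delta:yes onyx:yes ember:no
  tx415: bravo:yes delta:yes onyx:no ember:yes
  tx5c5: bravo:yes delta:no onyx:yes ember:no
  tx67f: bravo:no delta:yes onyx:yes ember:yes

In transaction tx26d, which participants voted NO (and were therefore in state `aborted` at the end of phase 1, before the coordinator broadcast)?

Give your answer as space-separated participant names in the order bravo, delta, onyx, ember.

Answer: ember

Derivation:
Txn tx26d phase 1: bravo yes -> prepared; delta yes -> prepared; onyx yes -> prepared; ember no -> aborted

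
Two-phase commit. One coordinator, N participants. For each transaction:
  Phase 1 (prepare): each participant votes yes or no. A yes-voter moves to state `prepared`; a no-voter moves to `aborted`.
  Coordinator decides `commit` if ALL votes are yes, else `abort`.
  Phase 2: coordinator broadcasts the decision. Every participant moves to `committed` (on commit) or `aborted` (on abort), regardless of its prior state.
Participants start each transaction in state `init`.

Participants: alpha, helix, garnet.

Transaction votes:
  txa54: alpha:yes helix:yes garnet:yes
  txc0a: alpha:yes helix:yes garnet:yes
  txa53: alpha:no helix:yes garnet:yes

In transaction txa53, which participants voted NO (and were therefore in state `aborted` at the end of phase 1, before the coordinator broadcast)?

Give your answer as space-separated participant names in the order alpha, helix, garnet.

Answer: alpha

Derivation:
Txn txa53 phase 1: alpha no -> aborted; helix yes -> prepared; garnet yes -> prepared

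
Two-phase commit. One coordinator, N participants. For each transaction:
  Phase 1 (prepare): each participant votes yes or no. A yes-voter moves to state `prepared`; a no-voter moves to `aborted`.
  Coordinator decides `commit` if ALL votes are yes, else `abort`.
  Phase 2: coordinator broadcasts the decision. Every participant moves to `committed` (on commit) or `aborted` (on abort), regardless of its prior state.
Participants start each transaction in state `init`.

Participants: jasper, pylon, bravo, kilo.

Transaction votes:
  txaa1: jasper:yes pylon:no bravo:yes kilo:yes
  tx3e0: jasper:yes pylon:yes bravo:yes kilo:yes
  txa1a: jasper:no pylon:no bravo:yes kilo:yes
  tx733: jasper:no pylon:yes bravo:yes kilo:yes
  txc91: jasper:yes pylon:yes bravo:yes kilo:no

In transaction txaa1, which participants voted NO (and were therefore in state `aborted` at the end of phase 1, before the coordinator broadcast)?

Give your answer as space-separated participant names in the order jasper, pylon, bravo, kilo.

Answer: pylon

Derivation:
Txn txaa1 phase 1: jasper yes -> prepared; pylon no -> aborted; bravo yes -> prepared; kilo yes -> prepared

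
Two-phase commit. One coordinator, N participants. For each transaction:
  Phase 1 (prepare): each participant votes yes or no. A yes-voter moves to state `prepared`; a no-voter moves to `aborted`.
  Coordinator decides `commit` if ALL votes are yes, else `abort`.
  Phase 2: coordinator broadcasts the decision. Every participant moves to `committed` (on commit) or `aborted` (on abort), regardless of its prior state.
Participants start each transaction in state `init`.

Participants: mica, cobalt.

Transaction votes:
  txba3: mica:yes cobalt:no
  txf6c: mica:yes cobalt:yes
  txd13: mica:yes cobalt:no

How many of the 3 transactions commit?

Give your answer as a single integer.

Answer: 1

Derivation:
txba3: no from cobalt -> abort (commits=0)
txf6c: all yes -> commit (commits=1)
txd13: no from cobalt -> abort (commits=1)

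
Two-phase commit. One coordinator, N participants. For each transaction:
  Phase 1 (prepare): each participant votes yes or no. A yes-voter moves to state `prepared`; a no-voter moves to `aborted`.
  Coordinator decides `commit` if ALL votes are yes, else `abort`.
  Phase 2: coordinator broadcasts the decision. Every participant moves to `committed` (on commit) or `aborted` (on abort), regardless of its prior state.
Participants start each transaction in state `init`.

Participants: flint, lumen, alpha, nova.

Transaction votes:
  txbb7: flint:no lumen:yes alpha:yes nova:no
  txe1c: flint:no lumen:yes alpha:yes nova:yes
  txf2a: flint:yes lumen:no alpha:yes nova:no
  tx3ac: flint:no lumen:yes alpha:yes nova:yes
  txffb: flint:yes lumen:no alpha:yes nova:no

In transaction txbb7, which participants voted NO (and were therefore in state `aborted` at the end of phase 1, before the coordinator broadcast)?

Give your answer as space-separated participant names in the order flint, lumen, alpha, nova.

Txn txbb7 phase 1: flint no -> aborted; lumen yes -> prepared; alpha yes -> prepared; nova no -> aborted

Answer: flint nova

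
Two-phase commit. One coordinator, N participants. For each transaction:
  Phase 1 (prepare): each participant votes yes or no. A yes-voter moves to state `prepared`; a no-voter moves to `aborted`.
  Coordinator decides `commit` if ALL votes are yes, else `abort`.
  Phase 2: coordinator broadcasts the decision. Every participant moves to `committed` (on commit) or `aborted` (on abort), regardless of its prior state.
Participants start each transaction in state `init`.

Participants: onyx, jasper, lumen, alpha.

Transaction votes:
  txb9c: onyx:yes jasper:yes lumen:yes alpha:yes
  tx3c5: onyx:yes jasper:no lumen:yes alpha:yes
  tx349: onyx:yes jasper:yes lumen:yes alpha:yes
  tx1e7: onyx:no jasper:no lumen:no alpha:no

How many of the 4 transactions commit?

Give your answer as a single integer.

Answer: 2

Derivation:
txb9c: all yes -> commit (commits=1)
tx3c5: no from jasper -> abort (commits=1)
tx349: all yes -> commit (commits=2)
tx1e7: no from onyx, jasper, lumen, alpha -> abort (commits=2)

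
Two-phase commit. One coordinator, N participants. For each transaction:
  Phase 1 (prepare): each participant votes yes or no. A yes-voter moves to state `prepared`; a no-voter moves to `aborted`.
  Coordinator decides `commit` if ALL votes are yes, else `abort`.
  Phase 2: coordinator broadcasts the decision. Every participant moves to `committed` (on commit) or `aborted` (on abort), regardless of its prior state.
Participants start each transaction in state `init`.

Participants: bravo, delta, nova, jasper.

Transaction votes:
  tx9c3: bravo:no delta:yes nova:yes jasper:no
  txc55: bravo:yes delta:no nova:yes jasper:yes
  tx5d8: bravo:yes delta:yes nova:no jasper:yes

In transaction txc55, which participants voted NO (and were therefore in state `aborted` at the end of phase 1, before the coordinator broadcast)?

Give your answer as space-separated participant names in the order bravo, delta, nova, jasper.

Txn txc55 phase 1: bravo yes -> prepared; delta no -> aborted; nova yes -> prepared; jasper yes -> prepared

Answer: delta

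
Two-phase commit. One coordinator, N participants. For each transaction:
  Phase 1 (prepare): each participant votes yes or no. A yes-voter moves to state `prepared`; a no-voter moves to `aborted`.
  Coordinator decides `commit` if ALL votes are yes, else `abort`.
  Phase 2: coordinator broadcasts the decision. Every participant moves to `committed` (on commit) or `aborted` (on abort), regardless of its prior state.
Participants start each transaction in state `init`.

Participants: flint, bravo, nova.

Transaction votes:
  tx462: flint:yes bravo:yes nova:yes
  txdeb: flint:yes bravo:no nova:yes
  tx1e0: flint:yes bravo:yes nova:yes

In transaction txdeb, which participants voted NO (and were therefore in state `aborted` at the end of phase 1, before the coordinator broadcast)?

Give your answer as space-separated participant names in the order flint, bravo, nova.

Answer: bravo

Derivation:
Txn txdeb phase 1: flint yes -> prepared; bravo no -> aborted; nova yes -> prepared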